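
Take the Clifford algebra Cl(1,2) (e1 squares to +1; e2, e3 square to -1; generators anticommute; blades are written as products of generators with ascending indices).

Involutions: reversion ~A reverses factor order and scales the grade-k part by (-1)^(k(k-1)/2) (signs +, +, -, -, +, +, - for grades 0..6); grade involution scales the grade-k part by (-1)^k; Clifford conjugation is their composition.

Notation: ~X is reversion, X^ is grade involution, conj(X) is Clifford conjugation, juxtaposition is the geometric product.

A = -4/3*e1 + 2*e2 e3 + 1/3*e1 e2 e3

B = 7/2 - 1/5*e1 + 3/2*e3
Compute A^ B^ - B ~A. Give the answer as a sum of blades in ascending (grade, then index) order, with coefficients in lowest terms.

first term: 4/15 + 14/3*e1 + 3*e2 - 1/2*e1 e2 - 2*e1 e3 + 104/15*e2 e3 - 23/30*e1 e2 e3
second term: 4/15 - 14/3*e1 - 3*e2 + 1/2*e1 e2 + 2*e1 e3 - 104/15*e2 e3 - 23/30*e1 e2 e3
Answer: 28/3*e1 + 6*e2 - e1 e2 - 4*e1 e3 + 208/15*e2 e3


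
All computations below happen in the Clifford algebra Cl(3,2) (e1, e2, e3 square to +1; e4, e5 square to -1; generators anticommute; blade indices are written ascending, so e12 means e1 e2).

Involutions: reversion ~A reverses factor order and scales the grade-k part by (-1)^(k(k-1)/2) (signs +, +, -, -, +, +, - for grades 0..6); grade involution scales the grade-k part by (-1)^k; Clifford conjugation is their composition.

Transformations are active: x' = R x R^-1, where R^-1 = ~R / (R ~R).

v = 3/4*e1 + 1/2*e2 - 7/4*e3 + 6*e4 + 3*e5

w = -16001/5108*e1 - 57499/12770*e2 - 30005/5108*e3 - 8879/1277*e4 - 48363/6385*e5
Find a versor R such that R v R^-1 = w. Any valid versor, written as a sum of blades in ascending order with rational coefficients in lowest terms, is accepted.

A norm check does it: q(v) = q(w) = -329/8, hence R = v + w = -6085/2554*e1 - 25557/6385*e2 - 9736/1277*e3 - 1217/1277*e4 - 29208/6385*e5 realises the map — parallel part kept, (v - w)/2 negated, v carried to w.
Answer: -6085/2554*e1 - 25557/6385*e2 - 9736/1277*e3 - 1217/1277*e4 - 29208/6385*e5


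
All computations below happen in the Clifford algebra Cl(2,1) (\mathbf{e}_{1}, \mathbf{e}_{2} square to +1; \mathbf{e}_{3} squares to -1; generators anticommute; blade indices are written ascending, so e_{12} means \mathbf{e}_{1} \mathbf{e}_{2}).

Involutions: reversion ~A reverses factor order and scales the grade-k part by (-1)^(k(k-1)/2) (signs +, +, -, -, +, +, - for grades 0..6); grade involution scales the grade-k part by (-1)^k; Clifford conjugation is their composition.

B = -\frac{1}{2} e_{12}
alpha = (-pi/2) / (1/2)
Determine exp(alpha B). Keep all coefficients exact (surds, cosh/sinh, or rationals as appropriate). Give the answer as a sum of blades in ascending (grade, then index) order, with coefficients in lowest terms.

B^2 = (-\frac{1}{2})^2*(e_{12})^2 = \frac{1}{4}*(-1) = -\frac{1}{4} (a basis 2-blade squares to minus the product of its generators' squares).
B^2 = -\frac{1}{4} — circular case — the even/odd split gives cos and sin: l = \frac{1}{2}, alpha*l = - \frac{\pi}{2}, so exp(alpha B) = cos(- \frac{\pi}{2}) + (sin(- \frac{\pi}{2})/(\frac{1}{2}))*B = 0 + (-2)*B.
Answer: e_{12}


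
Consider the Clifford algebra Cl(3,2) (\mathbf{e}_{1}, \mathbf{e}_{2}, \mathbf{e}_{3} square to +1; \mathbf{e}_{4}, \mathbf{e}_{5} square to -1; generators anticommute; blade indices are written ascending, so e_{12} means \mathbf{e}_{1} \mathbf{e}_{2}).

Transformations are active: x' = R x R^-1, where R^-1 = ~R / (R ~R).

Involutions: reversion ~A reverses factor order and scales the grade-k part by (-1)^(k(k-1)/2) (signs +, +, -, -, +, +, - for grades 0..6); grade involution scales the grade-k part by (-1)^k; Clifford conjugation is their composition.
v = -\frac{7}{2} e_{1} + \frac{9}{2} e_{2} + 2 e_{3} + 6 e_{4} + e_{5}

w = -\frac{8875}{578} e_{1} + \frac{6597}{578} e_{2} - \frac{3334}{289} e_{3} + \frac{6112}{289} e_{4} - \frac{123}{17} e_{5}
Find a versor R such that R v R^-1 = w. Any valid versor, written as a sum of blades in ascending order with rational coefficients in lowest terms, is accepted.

Why this works: both vectors square to -\frac{1}{2}, so q(v) = q(w) and R = v + w = -\frac{5449}{289} e_{1} + \frac{4599}{289} e_{2} - \frac{2756}{289} e_{3} + \frac{7846}{289} e_{4} - \frac{106}{17} e_{5} carries v to w — its own direction survives, the complement (v - w)/2 flips.
Answer: -\frac{5449}{289} e_{1} + \frac{4599}{289} e_{2} - \frac{2756}{289} e_{3} + \frac{7846}{289} e_{4} - \frac{106}{17} e_{5}


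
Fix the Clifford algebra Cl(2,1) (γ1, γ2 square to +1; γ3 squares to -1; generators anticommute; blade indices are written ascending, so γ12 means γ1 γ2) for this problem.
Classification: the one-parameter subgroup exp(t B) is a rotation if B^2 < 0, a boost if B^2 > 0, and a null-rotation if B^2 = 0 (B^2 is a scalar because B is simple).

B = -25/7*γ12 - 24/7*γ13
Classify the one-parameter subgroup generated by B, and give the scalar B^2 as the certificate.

B^2 term by term: the squares give (-25/7)^2*(γ12)^2 + (-24/7)^2*(γ13)^2 = 625/49*(-1) + 576/49*(+1) = -1 (each basis 2-blade squares to minus the product of its generators' squares); cross terms between blades sharing an index anticommute and cancel. So B^2 = -1.
Answer: rotation, certificate B^2 = -1. Why this suffices: the scalar -1 survives any versor conjugation, so its sign alone determines the class however B is presented.


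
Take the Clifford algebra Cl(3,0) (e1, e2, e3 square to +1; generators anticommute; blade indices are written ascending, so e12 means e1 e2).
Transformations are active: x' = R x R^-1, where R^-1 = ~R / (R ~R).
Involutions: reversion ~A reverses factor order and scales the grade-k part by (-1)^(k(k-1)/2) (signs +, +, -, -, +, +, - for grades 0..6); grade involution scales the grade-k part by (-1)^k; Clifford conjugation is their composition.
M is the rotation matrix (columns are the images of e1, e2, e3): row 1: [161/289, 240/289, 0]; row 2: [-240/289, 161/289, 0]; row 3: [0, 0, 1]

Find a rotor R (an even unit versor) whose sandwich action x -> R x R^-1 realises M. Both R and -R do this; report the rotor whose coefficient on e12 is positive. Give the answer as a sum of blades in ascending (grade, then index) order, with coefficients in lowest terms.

Method: write R = a + b12*e12 + b13*e13 + b23*e23 with a^2 + b12^2 + b13^2 + b23^2 = 1 (so R^-1 = ~R). Expanding the columns R e_j ~R gives tr M = 4a^2 - 1 and, from the antisymmetric part, M21 - M12 = -4a*b12, M13 - M31 = 4a*b13, M32 - M23 = -4a*b23.
Here tr M = 611/289, so a^2 = (1 + tr M)/4 = 225/289 and a = ±15/17. Taking a = 15/17: M21 - M12 = -480/289, M13 - M31 = 0, M32 - M23 = 0, giving b12 = 8/17, b13 = 0, b23 = 0, i.e. R = 15/17 + 8/17*e12.
Its e12 coefficient is already positive.
Answer: 15/17 + 8/17*e12. Key observation: the double cover Spin(3) -> SO(3) sends R and -R to the same matrix (trace 611/289 here), so the stated sign of the e12 coefficient is what selects one sheet.


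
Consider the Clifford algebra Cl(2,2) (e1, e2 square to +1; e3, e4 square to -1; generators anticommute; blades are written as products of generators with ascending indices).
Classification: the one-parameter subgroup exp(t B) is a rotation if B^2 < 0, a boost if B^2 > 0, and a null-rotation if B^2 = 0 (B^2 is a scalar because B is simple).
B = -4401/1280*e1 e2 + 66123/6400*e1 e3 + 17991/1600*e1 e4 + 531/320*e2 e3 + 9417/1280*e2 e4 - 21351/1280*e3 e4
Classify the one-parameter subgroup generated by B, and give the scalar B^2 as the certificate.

B^2 term by term: the squares give (-4401/1280)^2*(e1 e2)^2 + (66123/6400)^2*(e1 e3)^2 + (17991/1600)^2*(e1 e4)^2 + (531/320)^2*(e2 e3)^2 + (9417/1280)^2*(e2 e4)^2 + (-21351/1280)^2*(e3 e4)^2 = 19368801/1638400*(-1) + 4372251129/40960000*(+1) + 323676081/2560000*(+1) + 281961/102400*(+1) + 88679889/1638400*(+1) + 455865201/1638400*(-1) = 0 (each basis 2-blade squares to minus the product of its generators' squares); cross terms between blades sharing an index anticommute and cancel; the commuting (index-disjoint) pairs give grade-4 terms 2*c*c'*(blade product), which cancel blade by blade — e1 e2 e3 e4: 93965751/819200 - 622680291/4096000 + 9553221/256000 = 0 — confirming B is simple. So B^2 = 0.
Answer: null-rotation, certificate B^2 = 0. One invariant decides it: the square 0 survives every conjugation, and its sign is exactly the classification.


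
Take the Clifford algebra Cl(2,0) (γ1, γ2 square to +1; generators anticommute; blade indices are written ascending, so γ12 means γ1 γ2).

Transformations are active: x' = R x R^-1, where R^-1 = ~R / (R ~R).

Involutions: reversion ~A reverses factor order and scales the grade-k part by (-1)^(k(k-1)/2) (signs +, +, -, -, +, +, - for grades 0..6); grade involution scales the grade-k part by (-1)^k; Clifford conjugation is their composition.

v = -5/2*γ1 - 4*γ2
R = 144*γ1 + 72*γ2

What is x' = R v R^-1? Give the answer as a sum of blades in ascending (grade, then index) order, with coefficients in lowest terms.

~R = 144*γ1 + 72*γ2, and R ~R = 25920, so R^-1 = ~R / (25920).
R v = -648 - 396*γ12
Answer: -47/10*γ1 + 2/5*γ2


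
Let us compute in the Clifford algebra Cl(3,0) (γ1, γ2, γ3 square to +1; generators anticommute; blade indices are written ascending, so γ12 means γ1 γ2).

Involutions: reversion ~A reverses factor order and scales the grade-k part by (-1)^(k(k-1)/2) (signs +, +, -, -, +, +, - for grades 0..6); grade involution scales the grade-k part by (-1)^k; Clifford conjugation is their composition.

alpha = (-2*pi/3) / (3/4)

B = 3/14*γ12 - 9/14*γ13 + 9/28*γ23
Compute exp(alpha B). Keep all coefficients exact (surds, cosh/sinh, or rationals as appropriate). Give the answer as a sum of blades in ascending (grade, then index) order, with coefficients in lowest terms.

B^2 term by term: the squares give (3/14)^2*(γ12)^2 + (-9/14)^2*(γ13)^2 + (9/28)^2*(γ23)^2 = 9/196*(-1) + 81/196*(-1) + 81/784*(-1) = -9/16 (each basis 2-blade squares to minus the product of its generators' squares); cross terms between blades sharing an index anticommute and cancel. So B^2 = -9/16.
B^2 = -9/16 — circular case — the even/odd split gives cos and sin: l = 3/4, alpha*l = -2*pi/3, so exp(alpha B) = cos(-2*pi/3) + (sin(-2*pi/3)/(3/4))*B = -1/2 + (-2*sqrt(3)/3)*B.
Answer: -1/2 - sqrt(3)/7*γ12 + 3*sqrt(3)/7*γ13 - 3*sqrt(3)/14*γ23


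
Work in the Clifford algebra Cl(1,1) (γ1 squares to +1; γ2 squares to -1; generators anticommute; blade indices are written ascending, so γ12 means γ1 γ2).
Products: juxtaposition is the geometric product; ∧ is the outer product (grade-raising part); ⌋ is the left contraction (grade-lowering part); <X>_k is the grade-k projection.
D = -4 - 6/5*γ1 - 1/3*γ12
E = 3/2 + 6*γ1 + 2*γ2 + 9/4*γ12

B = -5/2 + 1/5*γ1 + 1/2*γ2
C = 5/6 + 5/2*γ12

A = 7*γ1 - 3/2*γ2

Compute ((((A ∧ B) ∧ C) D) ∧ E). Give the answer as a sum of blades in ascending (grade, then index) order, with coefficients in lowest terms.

step 1: -35/2*γ1 + 15/4*γ2 + 19/5*γ12
step 2: -175/12*γ1 + 25/8*γ2 + 19/6*γ12
step 3: 148/9 + 1375/24*γ1 - 691/180*γ2 - 107/12*γ12
step 4: 74/3 + 8861/48*γ1 + 9767/360*γ2 + 19349/120*γ12
Answer: 74/3 + 8861/48*γ1 + 9767/360*γ2 + 19349/120*γ12


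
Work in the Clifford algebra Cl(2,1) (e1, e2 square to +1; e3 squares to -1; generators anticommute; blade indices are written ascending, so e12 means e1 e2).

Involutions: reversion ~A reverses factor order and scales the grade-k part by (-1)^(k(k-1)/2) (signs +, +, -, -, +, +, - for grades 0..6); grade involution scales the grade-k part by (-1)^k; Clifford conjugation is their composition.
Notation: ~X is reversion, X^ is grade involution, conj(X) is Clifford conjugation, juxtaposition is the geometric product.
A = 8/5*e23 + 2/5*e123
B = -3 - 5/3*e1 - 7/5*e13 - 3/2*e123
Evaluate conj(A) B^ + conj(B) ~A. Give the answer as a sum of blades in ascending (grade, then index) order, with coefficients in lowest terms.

first term: 3/5 - 12/5*e1 + 14/25*e2 - 56/25*e12 + 82/15*e23 - 58/15*e123
second term: 3/5 + 12/5*e1 + 14/25*e2 - 56/25*e12 + 62/15*e23 - 22/15*e123
Answer: 6/5 + 28/25*e2 - 112/25*e12 + 48/5*e23 - 16/3*e123


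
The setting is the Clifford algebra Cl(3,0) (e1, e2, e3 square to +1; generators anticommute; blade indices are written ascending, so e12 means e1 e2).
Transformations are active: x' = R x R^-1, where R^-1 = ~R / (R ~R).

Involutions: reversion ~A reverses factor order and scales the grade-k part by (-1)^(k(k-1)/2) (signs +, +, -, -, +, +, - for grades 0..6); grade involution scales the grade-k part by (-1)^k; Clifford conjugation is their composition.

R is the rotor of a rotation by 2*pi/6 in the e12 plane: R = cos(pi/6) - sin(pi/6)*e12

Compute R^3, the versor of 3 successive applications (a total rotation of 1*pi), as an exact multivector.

Because a rotor carries half the rotation angle, composing 3 copies of this e12-plane rotor multiplies the phase: 3*(pi/6) = pi/2, hence R^3 = cos(pi/2) - sin(pi/2)*e12.
cos(pi/2) = 0 and sin(pi/2) = 1, so R^3 = -e12. The net rotation is 1*pi; the rotor keeps the half-angle phase exactly.
Answer: -e12


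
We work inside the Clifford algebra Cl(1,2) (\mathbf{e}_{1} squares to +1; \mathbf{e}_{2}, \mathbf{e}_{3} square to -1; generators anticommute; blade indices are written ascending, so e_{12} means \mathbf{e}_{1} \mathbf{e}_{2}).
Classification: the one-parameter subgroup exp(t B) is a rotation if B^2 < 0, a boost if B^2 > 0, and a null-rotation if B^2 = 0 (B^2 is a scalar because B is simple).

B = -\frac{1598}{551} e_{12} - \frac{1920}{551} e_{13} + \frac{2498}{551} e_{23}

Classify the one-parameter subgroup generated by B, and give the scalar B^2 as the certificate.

B^2 term by term: the squares give (-\frac{1598}{551})^2*(e_{12})^2 + (-\frac{1920}{551})^2*(e_{13})^2 + (\frac{2498}{551})^2*(e_{23})^2 = \frac{2553604}{303601}*(+1) + \frac{3686400}{303601}*(+1) + \frac{6240004}{303601}*(-1) = 0 (each basis 2-blade squares to minus the product of its generators' squares); cross terms between blades sharing an index anticommute and cancel. So B^2 = 0.
Answer: null-rotation, certificate B^2 = 0. The class reads off the invariant scalar 0 directly.


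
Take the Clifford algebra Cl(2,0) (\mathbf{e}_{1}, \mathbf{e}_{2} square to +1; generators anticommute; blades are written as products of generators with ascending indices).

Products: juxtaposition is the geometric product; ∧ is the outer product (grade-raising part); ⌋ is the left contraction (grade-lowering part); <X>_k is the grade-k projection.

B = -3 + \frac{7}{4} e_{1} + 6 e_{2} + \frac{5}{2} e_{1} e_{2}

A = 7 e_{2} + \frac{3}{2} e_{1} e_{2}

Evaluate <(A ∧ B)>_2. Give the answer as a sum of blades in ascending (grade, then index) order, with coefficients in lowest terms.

step 1: -21 e_{2} - \frac{67}{4} e_{1} e_{2}
step 2: -\frac{67}{4} e_{1} e_{2}
Answer: -\frac{67}{4} e_{1} e_{2}


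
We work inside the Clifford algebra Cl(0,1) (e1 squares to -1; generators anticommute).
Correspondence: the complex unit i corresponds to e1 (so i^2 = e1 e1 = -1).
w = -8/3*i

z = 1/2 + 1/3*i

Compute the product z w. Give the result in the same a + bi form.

In blades: z = 1/2 + 1/3*e1, w = -8/3*e1.
Distribute z over w term by term (generator squares from the signature, products reordered to ascending indices): (1/2)*w = -4/3*e1; (1/3*e1)*w = 8/9.
Sum: 8/9 - 4/3*e1; translating back through the correspondence:
Answer: 8/9 - 4/3*i


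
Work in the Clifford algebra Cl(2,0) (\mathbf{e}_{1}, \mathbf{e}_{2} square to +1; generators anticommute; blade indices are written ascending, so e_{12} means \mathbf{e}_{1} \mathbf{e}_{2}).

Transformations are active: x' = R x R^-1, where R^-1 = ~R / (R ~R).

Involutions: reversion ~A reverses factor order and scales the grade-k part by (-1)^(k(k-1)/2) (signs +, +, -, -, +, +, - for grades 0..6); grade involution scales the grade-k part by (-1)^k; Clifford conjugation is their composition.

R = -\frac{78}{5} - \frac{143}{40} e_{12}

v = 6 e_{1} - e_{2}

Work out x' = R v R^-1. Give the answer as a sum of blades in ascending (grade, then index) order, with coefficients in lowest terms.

~R = -\frac{78}{5} + \frac{143}{40} e_{12}, and R ~R = \frac{16393}{64}, so R^-1 = ~R / (\frac{16393}{64}).
R v = -\frac{3601}{40} e_{1} + \frac{741}{20} e_{2}
Answer: \frac{12042}{2425} e_{1} - \frac{8519}{2425} e_{2}


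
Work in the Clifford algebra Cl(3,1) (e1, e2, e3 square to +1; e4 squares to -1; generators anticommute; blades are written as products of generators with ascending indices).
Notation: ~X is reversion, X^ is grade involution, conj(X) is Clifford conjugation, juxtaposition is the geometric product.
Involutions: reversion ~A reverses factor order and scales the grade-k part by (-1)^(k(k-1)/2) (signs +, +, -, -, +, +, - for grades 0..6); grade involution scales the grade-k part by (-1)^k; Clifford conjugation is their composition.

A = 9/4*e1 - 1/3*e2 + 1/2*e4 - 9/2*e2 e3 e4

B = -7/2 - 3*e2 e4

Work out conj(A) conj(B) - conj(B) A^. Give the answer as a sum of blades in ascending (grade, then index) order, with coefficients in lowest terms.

first term: 63/8*e1 - 8/3*e2 + 27/2*e3 + 11/4*e4 - 27/4*e1 e2 e4 + 63/4*e2 e3 e4
second term: 63/8*e1 + 1/3*e2 - 27/2*e3 + 3/4*e4 - 27/4*e1 e2 e4 - 63/4*e2 e3 e4
Answer: -3*e2 + 27*e3 + 2*e4 + 63/2*e2 e3 e4


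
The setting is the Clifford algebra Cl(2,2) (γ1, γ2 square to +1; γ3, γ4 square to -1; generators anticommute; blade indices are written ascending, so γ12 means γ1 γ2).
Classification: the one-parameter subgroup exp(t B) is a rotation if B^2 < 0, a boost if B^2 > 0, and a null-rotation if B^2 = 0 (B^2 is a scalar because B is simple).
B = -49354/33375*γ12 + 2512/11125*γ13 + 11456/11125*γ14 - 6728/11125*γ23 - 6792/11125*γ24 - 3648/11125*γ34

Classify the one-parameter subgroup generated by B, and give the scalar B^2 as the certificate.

B^2 term by term: the squares give (-49354/33375)^2*(γ12)^2 + (2512/11125)^2*(γ13)^2 + (11456/11125)^2*(γ14)^2 + (-6728/11125)^2*(γ23)^2 + (-6792/11125)^2*(γ24)^2 + (-3648/11125)^2*(γ34)^2 = 2435817316/1113890625*(-1) + 6310144/123765625*(+1) + 131239936/123765625*(+1) + 45265984/123765625*(+1) + 46131264/123765625*(+1) + 13307904/123765625*(-1) = -4/9 (each basis 2-blade squares to minus the product of its generators' squares); cross terms between blades sharing an index anticommute and cancel; the commuting (index-disjoint) pairs give grade-4 terms 2*c*c'*(blade product), which cancel blade by blade — γ1234: 120028928/123765625 + 34123008/123765625 - 154151936/123765625 = 0 — confirming B is simple. So B^2 = -4/9.
Answer: rotation, certificate B^2 = -4/9. One invariant decides it: the square -4/9 survives every conjugation, and its sign is exactly the classification.


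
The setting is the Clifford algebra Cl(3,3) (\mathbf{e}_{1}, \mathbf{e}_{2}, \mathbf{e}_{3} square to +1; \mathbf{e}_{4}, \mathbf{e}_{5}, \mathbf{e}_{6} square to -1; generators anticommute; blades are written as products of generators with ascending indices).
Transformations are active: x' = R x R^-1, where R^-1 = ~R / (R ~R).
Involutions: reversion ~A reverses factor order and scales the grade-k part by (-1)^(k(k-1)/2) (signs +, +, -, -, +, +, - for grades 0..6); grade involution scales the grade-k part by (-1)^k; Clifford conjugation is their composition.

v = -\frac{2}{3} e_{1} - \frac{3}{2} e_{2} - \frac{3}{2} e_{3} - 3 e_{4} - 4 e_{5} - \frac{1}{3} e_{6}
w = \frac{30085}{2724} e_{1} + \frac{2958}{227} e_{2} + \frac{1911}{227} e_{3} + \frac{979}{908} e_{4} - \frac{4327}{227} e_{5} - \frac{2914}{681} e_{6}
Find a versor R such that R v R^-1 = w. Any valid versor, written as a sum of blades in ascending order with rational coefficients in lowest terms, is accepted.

A norm check does it: q(v) = q(w) = -\frac{121}{6}, hence R = v + w = \frac{9423}{908} e_{1} + \frac{5235}{454} e_{2} + \frac{3141}{454} e_{3} - \frac{1745}{908} e_{4} - \frac{5235}{227} e_{5} - \frac{1047}{227} e_{6} realises the map — parallel part kept, (v - w)/2 negated, v carried to w.
Answer: \frac{9423}{908} e_{1} + \frac{5235}{454} e_{2} + \frac{3141}{454} e_{3} - \frac{1745}{908} e_{4} - \frac{5235}{227} e_{5} - \frac{1047}{227} e_{6}


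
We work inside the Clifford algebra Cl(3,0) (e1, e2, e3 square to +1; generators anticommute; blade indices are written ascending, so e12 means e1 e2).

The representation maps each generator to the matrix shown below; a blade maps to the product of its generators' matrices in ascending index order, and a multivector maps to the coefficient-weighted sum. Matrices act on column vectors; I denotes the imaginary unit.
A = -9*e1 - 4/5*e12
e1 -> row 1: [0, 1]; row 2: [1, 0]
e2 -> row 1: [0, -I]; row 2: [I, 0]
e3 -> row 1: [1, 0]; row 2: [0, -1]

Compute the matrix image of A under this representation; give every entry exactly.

Bivector images (products of the table entries): rho(e12) = rho(e1)rho(e2) = row 1: [I, 0]; row 2: [0, -I].
M = (-9)*rho(e1) + (-4/5)*rho(e12), summed entrywise:
Answer: row 1: [-4*I/5, -9]; row 2: [-9, 4*I/5]


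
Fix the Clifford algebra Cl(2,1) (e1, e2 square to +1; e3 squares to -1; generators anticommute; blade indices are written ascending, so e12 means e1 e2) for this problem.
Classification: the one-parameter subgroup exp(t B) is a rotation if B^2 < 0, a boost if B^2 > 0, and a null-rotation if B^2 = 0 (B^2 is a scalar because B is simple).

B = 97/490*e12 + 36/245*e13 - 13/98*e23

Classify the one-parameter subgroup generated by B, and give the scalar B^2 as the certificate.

B^2 term by term: the squares give (97/490)^2*(e12)^2 + (36/245)^2*(e13)^2 + (-13/98)^2*(e23)^2 = 9409/240100*(-1) + 1296/60025*(+1) + 169/9604*(+1) = 0 (each basis 2-blade squares to minus the product of its generators' squares); cross terms between blades sharing an index anticommute and cancel. So B^2 = 0.
Answer: null-rotation, certificate B^2 = 0. Certificate logic: 0 is a conjugation-invariant scalar, so its sign fixes rotation versus boost versus null-rotation outright.


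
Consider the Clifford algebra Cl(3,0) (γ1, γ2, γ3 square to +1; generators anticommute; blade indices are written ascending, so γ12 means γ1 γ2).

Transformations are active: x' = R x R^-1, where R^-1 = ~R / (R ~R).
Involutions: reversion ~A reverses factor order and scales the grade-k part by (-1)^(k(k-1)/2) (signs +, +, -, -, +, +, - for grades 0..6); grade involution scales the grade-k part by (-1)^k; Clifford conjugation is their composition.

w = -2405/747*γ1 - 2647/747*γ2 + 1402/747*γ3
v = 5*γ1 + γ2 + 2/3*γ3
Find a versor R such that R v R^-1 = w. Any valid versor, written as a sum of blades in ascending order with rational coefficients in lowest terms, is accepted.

Reasoning: v^2 = w^2 = 238/9 since conjugation preserves the quadratic form; R = v + w = 1330/747*γ1 - 1900/747*γ2 + 1900/747*γ3 is then valid when invertible, keeping its own part and reversing (v - w)/2.
Answer: 1330/747*γ1 - 1900/747*γ2 + 1900/747*γ3


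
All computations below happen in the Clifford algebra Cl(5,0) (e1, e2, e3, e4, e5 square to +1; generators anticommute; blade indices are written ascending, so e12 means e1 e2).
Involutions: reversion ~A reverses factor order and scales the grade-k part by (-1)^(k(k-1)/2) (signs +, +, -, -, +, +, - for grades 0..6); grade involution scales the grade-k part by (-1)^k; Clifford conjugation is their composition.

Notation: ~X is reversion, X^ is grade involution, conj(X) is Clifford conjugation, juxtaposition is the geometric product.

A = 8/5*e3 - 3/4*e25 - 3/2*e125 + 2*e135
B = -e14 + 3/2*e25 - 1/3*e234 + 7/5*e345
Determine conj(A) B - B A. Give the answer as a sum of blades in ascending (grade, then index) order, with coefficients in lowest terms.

first term: -9/8 + 9/4*e1 + 14/5*e14 - 8/15*e24 - 56/25*e45 + 3*e123 - 8/5*e134 + 21/20*e234 + 12/5*e235 - 3/2*e245 + 9/4*e345 - 21/10*e1234 + 1/12*e1245 - 1/2*e1345
second term: 9/8 + 9/4*e1 - 14/5*e14 + 8/15*e24 + 56/25*e45 - 3*e123 + 8/5*e134 + 21/20*e234 - 12/5*e235 + 3/2*e245 - 7/4*e345 - 21/10*e1234 - 17/12*e1245 - 1/2*e1345
Answer: -9/4 + 28/5*e14 - 16/15*e24 - 112/25*e45 + 6*e123 - 16/5*e134 + 24/5*e235 - 3*e245 + 4*e345 + 3/2*e1245


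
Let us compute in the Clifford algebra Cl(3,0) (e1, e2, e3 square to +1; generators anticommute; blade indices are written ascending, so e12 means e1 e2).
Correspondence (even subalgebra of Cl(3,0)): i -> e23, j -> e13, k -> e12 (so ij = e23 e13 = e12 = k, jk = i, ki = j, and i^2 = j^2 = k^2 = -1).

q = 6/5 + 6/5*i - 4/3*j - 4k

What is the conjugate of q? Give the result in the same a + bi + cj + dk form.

In blades: q = 6/5 - 4*e12 - 4/3*e13 + 6/5*e23.
Quaternion conjugation is reversion on the even subalgebra: the scalar is fixed and every grade-2 blade flips sign, giving 6/5 + 4*e12 + 4/3*e13 - 6/5*e23; translating back:
Answer: 6/5 - 6/5*i + 4/3*j + 4k


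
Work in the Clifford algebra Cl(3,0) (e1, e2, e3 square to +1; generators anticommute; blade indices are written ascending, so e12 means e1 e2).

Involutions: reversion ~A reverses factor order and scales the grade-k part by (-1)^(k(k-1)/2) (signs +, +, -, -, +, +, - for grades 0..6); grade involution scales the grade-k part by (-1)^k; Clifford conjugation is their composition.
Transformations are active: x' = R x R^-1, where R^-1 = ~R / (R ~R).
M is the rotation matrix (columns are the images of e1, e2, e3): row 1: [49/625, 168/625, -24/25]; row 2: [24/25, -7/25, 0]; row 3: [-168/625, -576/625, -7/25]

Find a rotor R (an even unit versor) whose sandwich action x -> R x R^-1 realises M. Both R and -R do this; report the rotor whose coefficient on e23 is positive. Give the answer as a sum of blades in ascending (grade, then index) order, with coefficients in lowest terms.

Method: write R = a + b12*e12 + b13*e13 + b23*e23 with a^2 + b12^2 + b13^2 + b23^2 = 1 (so R^-1 = ~R). Expanding the columns R e_j ~R gives tr M = 4a^2 - 1 and, from the antisymmetric part, M21 - M12 = -4a*b12, M13 - M31 = 4a*b13, M32 - M23 = -4a*b23.
Here tr M = -301/625, so a^2 = (1 + tr M)/4 = 81/625 and a = ±9/25. Taking a = 9/25: M21 - M12 = 432/625, M13 - M31 = -432/625, M32 - M23 = -576/625, giving b12 = -12/25, b13 = -12/25, b23 = 16/25, i.e. R = 9/25 - 12/25*e12 - 12/25*e13 + 16/25*e23.
Its e23 coefficient is already positive.
Answer: 9/25 - 12/25*e12 - 12/25*e13 + 16/25*e23. Note: both R and -R realise this M (trace -301/625); the covering map identifies them, and the e23-coefficient sign is the tie-breaker.


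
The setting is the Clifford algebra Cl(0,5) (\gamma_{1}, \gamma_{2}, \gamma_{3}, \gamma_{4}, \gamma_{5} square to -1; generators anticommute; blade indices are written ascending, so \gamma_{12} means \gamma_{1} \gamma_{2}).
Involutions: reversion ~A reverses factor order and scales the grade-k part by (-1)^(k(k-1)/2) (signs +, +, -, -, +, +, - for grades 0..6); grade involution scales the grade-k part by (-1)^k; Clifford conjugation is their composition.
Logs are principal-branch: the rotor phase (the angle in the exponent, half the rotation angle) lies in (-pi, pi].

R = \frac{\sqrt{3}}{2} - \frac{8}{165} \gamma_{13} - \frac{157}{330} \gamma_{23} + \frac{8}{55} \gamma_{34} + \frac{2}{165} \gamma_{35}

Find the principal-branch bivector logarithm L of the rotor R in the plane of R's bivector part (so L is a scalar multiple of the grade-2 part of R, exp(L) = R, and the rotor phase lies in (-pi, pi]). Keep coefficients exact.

The scalar part of R is \frac{\sqrt{3}}{2}, which pins the rotor phase on the principal branch; dividing the bivector part by the sine of that phase recovers the unit plane, and L is the phase times that plane.
Concretely: cos(phase) = \frac{\sqrt{3}}{2} gives phase = ±\frac{\pi}{6}, and since phase/sin(phase) is even the sign is immaterial: L = (phase/sin(phase)) * <R>_2 = (\frac{\pi}{3}) * <R>_2.
Answer: - \frac{8 \pi}{495} \gamma_{13} - \frac{157 \pi}{990} \gamma_{23} + \frac{8 \pi}{165} \gamma_{34} + \frac{2 \pi}{495} \gamma_{35}


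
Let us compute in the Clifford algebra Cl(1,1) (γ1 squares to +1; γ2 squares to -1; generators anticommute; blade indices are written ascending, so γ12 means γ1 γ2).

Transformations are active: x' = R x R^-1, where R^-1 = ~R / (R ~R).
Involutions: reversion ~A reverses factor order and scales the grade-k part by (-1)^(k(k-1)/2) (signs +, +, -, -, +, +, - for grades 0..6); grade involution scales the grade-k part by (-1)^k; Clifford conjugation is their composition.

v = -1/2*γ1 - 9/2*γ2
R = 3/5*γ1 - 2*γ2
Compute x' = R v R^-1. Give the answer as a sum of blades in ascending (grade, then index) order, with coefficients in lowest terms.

~R = 3/5*γ1 - 2*γ2, and R ~R = -91/25, so R^-1 = ~R / (-91/25).
R v = -93/10 - 37/10*γ12
Answer: 649/182*γ1 - 1041/182*γ2


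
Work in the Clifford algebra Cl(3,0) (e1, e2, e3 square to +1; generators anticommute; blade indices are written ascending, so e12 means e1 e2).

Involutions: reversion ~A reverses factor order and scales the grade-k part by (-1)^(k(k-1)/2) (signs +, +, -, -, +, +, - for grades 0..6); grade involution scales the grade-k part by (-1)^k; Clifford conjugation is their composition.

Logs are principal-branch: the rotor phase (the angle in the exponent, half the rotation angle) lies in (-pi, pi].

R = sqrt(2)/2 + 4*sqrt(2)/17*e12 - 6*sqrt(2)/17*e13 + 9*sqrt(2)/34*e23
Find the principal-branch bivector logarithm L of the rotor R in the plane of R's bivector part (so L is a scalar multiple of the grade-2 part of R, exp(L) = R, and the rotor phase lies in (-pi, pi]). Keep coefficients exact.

The scalar part of R is sqrt(2)/2, so the principal-branch rotor phase is pinned; divide the bivector part by its sine to get the unit plane — L is the phase times that plane.
Concretely: cos(phase) = sqrt(2)/2 gives phase = ±pi/4, and since phase/sin(phase) is even the sign is immaterial: L = (phase/sin(phase)) * <R>_2 = (sqrt(2)*pi/4) * <R>_2.
Answer: 2*pi/17*e12 - 3*pi/17*e13 + 9*pi/68*e23


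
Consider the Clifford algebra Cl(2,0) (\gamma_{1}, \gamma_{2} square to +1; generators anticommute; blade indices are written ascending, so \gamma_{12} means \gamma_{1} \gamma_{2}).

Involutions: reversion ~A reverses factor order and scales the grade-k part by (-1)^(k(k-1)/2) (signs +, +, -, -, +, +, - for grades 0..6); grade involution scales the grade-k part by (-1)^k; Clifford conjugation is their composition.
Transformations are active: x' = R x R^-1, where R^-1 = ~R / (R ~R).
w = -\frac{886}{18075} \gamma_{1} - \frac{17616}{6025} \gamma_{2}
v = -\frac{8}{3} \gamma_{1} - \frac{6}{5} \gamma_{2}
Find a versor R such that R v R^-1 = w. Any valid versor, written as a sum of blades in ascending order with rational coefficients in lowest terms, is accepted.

R = v + w = -\frac{16362}{6025} \gamma_{1} - \frac{24846}{6025} \gamma_{2} works: the equal norms (\frac{1924}{225}) guarantee its sandwich swaps v into w.
Answer: -\frac{16362}{6025} \gamma_{1} - \frac{24846}{6025} \gamma_{2}


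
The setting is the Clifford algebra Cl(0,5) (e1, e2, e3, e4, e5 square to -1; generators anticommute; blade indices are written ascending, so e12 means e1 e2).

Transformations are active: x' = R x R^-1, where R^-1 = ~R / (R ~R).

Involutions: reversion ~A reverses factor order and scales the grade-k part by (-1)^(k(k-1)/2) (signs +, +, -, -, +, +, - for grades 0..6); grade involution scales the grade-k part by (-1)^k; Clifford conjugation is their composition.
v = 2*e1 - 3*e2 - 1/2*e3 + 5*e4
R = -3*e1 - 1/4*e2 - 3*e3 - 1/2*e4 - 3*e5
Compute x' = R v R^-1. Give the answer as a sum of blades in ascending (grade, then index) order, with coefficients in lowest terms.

~R = -3*e1 - 1/4*e2 - 3*e3 - 1/2*e4 - 3*e5, and R ~R = -437/16, so R^-1 = ~R / (-437/16).
R v = 25/4 + 19/2*e12 + 15/2*e13 - 14*e14 + 6*e15 - 71/8*e23 - 11/4*e24 - 9*e25 - 61/4*e34 - 3/2*e35 + 15*e45
Answer: -274/437*e1 + 1361/437*e2 + 1637/874*e3 - 2085/437*e4 + 600/437*e5


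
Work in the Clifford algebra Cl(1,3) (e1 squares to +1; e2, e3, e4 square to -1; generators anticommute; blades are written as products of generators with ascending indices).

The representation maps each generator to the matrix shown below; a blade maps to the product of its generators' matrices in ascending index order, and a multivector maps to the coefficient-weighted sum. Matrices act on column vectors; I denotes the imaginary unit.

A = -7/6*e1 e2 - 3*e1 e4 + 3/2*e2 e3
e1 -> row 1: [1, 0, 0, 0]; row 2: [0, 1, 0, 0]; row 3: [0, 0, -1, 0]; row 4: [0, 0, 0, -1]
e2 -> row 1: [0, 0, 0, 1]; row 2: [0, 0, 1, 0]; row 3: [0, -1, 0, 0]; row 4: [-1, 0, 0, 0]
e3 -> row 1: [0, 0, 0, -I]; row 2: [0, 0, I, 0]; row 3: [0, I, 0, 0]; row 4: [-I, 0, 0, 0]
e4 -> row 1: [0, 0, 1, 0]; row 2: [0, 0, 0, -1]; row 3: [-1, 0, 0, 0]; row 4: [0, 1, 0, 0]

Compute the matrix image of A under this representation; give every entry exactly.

Bivector images (products of the table entries): rho(e1 e2) = rho(e1)rho(e2) = row 1: [0, 0, 0, 1]; row 2: [0, 0, 1, 0]; row 3: [0, 1, 0, 0]; row 4: [1, 0, 0, 0]; rho(e1 e4) = rho(e1)rho(e4) = row 1: [0, 0, 1, 0]; row 2: [0, 0, 0, -1]; row 3: [1, 0, 0, 0]; row 4: [0, -1, 0, 0]; rho(e2 e3) = rho(e2)rho(e3) = row 1: [-I, 0, 0, 0]; row 2: [0, I, 0, 0]; row 3: [0, 0, -I, 0]; row 4: [0, 0, 0, I].
M = (-7/6)*rho(e1 e2) + (-3)*rho(e1 e4) + (3/2)*rho(e2 e3), summed entrywise:
Answer: row 1: [-3*I/2, 0, -3, -7/6]; row 2: [0, 3*I/2, -7/6, 3]; row 3: [-3, -7/6, -3*I/2, 0]; row 4: [-7/6, 3, 0, 3*I/2]


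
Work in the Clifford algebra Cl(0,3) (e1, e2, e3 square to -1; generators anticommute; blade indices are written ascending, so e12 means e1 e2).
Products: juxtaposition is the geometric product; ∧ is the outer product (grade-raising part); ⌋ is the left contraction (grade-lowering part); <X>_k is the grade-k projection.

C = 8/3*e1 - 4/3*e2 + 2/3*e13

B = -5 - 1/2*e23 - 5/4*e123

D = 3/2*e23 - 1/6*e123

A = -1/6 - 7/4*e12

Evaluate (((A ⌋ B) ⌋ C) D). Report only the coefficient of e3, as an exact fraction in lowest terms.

step 1: 5/6 - 35/16*e3 + 1/12*e23 + 5/24*e123
step 2: 55/72*e1 - 10/9*e2 + 5/9*e13
step 3: -5/54*e2 + 5/3*e3 + 5/6*e12 + 5/27*e13 + 55/432*e23 + 55/48*e123
Answer: 5/3


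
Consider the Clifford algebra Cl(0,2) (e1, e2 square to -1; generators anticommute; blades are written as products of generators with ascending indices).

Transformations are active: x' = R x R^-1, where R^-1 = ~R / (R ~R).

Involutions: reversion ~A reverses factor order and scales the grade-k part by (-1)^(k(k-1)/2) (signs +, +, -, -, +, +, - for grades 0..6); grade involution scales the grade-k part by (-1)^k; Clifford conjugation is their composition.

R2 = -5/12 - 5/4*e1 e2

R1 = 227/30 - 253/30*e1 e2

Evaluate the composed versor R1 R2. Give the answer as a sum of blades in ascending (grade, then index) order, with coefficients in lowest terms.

Distribute over the terms of R1 (each basis-blade product reordered to ascending indices, repeated generators contracted through their squares):
(227/30) R2 = -227/72 - 227/24*e1 e2
(-253/30*e1 e2) R2 = -253/24 + 253/72*e1 e2
Summing the partial products and collecting blades:
Answer: -493/36 - 107/18*e1 e2


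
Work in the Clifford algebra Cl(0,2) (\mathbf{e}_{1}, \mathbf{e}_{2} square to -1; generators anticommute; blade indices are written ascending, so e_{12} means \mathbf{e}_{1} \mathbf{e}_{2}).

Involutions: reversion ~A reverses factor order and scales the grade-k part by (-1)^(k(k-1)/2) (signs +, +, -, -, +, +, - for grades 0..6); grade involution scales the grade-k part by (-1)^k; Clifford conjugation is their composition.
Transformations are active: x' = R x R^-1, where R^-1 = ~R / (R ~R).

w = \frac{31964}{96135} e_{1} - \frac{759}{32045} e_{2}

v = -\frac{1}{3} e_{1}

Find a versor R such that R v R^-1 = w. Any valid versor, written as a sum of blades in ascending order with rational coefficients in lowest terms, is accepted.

Since q(v) = q(w) = -\frac{1}{9}, the sum R = v + w = -\frac{27}{32045} e_{1} - \frac{759}{32045} e_{2} does the job whenever invertible.
Answer: -\frac{27}{32045} e_{1} - \frac{759}{32045} e_{2}


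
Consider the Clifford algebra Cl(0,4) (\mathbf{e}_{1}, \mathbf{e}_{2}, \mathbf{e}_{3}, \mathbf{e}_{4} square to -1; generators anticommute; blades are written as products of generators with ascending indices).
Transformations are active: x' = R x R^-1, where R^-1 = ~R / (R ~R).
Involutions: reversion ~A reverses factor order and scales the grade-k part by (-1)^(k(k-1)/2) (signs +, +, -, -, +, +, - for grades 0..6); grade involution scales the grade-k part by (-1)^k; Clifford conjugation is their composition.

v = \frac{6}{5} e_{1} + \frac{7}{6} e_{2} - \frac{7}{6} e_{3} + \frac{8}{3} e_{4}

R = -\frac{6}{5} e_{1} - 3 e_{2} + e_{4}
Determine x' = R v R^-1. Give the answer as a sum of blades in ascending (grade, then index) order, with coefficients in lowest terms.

~R = -\frac{6}{5} e_{1} - 3 e_{2} + e_{4}, and R ~R = -\frac{286}{25}, so R^-1 = ~R / (-\frac{286}{25}).
R v = \frac{341}{150} + \frac{11}{5} e_{1} e_{2} + \frac{7}{5} e_{1} e_{3} - \frac{22}{5} e_{1} e_{4} + \frac{7}{2} e_{2} e_{3} - \frac{55}{6} e_{2} e_{4} + \frac{7}{6} e_{3} e_{4}
Answer: -\frac{47}{65} e_{1} + \frac{1}{39} e_{2} + \frac{7}{6} e_{3} - \frac{239}{78} e_{4}


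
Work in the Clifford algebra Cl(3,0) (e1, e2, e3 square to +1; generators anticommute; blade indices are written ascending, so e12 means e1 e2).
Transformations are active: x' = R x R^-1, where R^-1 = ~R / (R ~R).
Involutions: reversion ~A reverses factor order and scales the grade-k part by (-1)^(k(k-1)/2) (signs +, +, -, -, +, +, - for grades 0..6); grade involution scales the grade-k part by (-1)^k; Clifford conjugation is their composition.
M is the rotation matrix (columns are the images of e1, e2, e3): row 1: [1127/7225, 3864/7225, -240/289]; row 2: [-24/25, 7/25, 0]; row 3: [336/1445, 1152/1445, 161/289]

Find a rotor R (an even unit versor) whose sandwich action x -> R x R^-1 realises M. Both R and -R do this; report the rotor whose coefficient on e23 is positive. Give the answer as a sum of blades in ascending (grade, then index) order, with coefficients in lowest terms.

Method: write R = a + b12*e12 + b13*e13 + b23*e23 with a^2 + b12^2 + b13^2 + b23^2 = 1 (so R^-1 = ~R). Expanding the columns R e_j ~R gives tr M = 4a^2 - 1 and, from the antisymmetric part, M21 - M12 = -4a*b12, M13 - M31 = 4a*b13, M32 - M23 = -4a*b23.
Here tr M = 287/289, so a^2 = (1 + tr M)/4 = 144/289 and a = ±12/17. Taking a = 12/17: M21 - M12 = -432/289, M13 - M31 = -1536/1445, M32 - M23 = 1152/1445, giving b12 = 9/17, b13 = -32/85, b23 = -24/85, i.e. R = 12/17 + 9/17*e12 - 32/85*e13 - 24/85*e23.
Its e23 coefficient is negative, so report the other preimage -R.
Answer: -12/17 - 9/17*e12 + 32/85*e13 + 24/85*e23. Recall the cover is two-to-one: with M of trace 287/289, both preimages act alike, and the stated e23 sign chooses the sheet.


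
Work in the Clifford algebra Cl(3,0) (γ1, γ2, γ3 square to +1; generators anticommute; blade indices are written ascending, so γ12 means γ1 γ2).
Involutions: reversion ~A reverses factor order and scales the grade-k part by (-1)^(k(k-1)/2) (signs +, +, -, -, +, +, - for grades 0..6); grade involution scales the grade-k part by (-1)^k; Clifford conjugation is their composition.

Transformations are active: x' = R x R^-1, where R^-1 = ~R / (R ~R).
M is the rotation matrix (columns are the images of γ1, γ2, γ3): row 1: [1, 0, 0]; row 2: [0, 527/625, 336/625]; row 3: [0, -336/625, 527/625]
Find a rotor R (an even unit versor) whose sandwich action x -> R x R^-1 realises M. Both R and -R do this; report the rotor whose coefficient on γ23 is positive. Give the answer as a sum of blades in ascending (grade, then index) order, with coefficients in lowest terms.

Method: write R = a + b12*γ12 + b13*γ13 + b23*γ23 with a^2 + b12^2 + b13^2 + b23^2 = 1 (so R^-1 = ~R). Expanding the columns R e_j ~R gives tr M = 4a^2 - 1 and, from the antisymmetric part, M21 - M12 = -4a*b12, M13 - M31 = 4a*b13, M32 - M23 = -4a*b23.
Here tr M = 1679/625, so a^2 = (1 + tr M)/4 = 576/625 and a = ±24/25. Taking a = 24/25: M21 - M12 = 0, M13 - M31 = 0, M32 - M23 = -672/625, giving b12 = 0, b13 = 0, b23 = 7/25, i.e. R = 24/25 + 7/25*γ23.
Its γ23 coefficient is already positive.
Answer: 24/25 + 7/25*γ23. Why the constraint matters: R and -R act identically through the sandwich — M has trace 1679/625 either way — so only the sign condition on γ23 picks one of the two preimages.
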